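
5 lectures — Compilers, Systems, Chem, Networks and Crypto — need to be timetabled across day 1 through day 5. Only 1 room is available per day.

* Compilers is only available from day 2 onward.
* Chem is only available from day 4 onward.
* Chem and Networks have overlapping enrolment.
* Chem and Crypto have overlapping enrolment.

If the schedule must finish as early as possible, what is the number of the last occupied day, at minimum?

5

With at most 1 per day and 5 lectures, at least 5 days are needed.
Chem can't be placed before day 4, so the schedule must run through at least day 4.
5 works (last occupied day: day 5): for example Chem in day 4; Networks in day 3; Systems in day 1; Compilers in day 2; Crypto in day 5.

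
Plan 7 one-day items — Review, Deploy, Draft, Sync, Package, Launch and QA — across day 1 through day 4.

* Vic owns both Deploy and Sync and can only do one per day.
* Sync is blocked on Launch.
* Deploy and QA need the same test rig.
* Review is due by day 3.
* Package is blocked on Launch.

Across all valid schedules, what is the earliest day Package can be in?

Precedence pushes Package to at least day 2.
Package at day 2 is achievable: Package in day 2, Deploy in day 1, Review in day 1, Sync in day 2, Draft in day 1, Launch in day 1, QA in day 2.

day 2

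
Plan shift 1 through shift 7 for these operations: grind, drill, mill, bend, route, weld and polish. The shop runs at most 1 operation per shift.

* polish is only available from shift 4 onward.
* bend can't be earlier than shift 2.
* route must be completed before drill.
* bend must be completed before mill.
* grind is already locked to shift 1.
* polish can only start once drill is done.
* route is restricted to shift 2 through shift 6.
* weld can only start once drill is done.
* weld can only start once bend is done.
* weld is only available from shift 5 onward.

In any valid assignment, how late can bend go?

shift 5

Bend is available from shift 2; downstream work caps bend at shift 6.
bend at shift 5 is achievable: route=shift 2, mill=shift 7, drill=shift 3, grind=shift 1, weld=shift 6, polish=shift 4, bend=shift 5.
Nothing later works — the capacity limit rule out every shift after shift 5.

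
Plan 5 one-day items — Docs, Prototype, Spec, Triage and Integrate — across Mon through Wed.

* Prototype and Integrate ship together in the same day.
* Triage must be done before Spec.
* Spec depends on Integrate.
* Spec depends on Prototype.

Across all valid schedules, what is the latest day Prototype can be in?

Tue

Downstream work caps Prototype at Tue.
Prototype at Tue is achievable: Prototype=Tue, Docs=Mon, Spec=Wed, Integrate=Tue, Triage=Mon.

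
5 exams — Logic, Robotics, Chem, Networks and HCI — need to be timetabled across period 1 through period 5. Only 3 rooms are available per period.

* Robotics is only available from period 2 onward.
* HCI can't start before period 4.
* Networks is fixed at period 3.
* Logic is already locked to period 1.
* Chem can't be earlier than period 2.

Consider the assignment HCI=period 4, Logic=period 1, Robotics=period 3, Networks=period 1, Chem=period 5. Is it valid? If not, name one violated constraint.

Invalid. Networks is fixed at period 3.

Chem can't be earlier than period 2 — holds.
Networks is fixed at period 3 — violated.
HCI can't start before period 4 — holds.
Only 3 rooms are available per period — holds.
Logic is already locked to period 1 — holds.
Robotics is only available from period 2 onward — holds.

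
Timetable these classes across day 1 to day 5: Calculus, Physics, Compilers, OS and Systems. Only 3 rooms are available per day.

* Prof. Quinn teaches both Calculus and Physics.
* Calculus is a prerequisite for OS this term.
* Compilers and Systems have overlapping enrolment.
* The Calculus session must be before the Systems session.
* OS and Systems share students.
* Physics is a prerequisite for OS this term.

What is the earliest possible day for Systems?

Precedence pushes Systems to at least day 2.
Systems at day 2 is achievable: OS in day 3; Calculus in day 1; Physics in day 2; Systems in day 2; Compilers in day 1.

day 2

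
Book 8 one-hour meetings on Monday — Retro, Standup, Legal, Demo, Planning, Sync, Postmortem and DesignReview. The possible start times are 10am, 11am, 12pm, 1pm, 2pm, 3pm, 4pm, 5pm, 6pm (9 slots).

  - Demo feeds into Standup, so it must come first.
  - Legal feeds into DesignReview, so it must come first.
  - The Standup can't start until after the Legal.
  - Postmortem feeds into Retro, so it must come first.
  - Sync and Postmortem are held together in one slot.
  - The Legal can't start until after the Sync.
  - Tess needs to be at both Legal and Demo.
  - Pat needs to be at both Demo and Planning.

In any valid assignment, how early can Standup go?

Precedence pushes Standup to at least 12pm.
Standup at 12pm is achievable: Retro -> 11am, Legal -> 11am, Sync -> 10am, DesignReview -> 12pm, Planning -> 11am, Demo -> 10am, Standup -> 12pm, Postmortem -> 10am.

12pm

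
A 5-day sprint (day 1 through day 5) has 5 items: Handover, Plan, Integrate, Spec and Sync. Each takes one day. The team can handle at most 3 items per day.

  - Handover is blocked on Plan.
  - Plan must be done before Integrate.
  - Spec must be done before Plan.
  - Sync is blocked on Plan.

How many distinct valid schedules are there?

46

Splitting on Handover: it can be day 3 (9), day 4 (17), day 5 (20). Listing each branch's schedules as (Plan, Integrate, Spec, Sync) by day number:
Handover=day 3: (2,3,1,3) (2,3,1,4) (2,3,1,5) (2,4,1,3) (2,4,1,4) (2,4,1,5) (2,5,1,3) (2,5,1,4) (2,5,1,5) — 9.
Handover=day 4: (2,3,1,3) (2,3,1,4) (2,3,1,5) (2,4,1,3) (2,4,1,4) (2,4,1,5) (2,5,1,3) (2,5,1,4) (2,5,1,5) (3,4,1,4) (3,4,1,5) (3,4,2,4) (3,4,2,5) (3,5,1,4) (3,5,1,5) (3,5,2,4) (3,5,2,5) — 17.
Handover=day 5: (2,3,1,3) (2,3,1,4) (2,3,1,5) (2,4,1,3) (2,4,1,4) (2,4,1,5) (2,5,1,3) (2,5,1,4) (2,5,1,5) (3,4,1,4) (3,4,1,5) (3,4,2,4) (3,4,2,5) (3,5,1,4) (3,5,1,5) (3,5,2,4) (3,5,2,5) (4,5,1,5) (4,5,2,5) (4,5,3,5) — 20.
Summing: 9 + 17 + 20 = 46.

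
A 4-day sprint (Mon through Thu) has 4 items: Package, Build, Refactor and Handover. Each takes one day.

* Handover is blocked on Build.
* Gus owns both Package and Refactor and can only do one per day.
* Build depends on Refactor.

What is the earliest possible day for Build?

Tue

Precedence pushes Build to at least Tue; downstream work caps Build at Wed.
Build at Tue is achievable: Package=Tue, Handover=Wed, Refactor=Mon, Build=Tue.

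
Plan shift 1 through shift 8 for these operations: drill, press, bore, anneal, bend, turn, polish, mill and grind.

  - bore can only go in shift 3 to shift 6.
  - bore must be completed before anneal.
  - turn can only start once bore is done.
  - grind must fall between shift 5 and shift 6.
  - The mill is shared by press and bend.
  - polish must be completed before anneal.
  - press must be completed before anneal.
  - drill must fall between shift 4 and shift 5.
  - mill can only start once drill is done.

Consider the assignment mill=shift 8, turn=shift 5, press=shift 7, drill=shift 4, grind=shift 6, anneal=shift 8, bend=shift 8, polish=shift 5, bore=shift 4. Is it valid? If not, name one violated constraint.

Valid

press must be completed before anneal — holds.
mill can only start once drill is done — holds.
polish must be completed before anneal — holds.
turn can only start once bore is done — holds.
drill must fall between shift 4 and shift 5 — holds.
The mill is shared by press and bend — holds.
bore must be completed before anneal — holds.
grind must fall between shift 5 and shift 6 — holds.
bore can only go in shift 3 to shift 6 — holds.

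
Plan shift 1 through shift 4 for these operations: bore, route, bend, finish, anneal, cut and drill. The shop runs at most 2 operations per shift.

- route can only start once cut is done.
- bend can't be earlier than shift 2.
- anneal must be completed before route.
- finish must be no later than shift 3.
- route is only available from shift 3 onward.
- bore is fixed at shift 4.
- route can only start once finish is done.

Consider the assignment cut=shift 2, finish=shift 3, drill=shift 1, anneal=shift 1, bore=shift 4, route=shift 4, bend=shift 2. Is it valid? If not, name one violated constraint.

route can only start once cut is done — holds.
The shop runs at most 2 operations per shift — holds.
route is only available from shift 3 onward — holds.
route can only start once finish is done — holds.
bore is fixed at shift 4 — holds.
finish must be no later than shift 3 — holds.
anneal must be completed before route — holds.
bend can't be earlier than shift 2 — holds.

Yes, all constraints hold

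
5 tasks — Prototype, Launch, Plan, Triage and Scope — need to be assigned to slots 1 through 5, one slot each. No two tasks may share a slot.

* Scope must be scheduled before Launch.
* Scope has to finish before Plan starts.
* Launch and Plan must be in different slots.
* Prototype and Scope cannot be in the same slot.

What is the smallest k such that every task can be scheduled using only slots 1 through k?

The precedence chain requires at least 2 distinct slots.
With at most 1 per slot and 5 tasks, at least 5 slots are needed.
5 works (last occupied slot: 5): for example Plan -> 3; Scope -> 1; Prototype -> 4; Triage -> 5; Launch -> 2.

5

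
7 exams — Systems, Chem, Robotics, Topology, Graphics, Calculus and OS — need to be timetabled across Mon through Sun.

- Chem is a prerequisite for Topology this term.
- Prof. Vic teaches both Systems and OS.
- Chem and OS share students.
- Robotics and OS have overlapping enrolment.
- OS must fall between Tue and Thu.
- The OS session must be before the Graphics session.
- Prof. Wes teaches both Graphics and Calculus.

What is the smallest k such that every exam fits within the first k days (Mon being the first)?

3

The precedence chain requires at least 2 distinct days.
Propagating the time windows through the other constraints, Graphics can't land before Wed — that is day 3 counting from Mon — so the schedule must run through at least 3 days.
3 works (last occupied day: Wed): for example Systems=Mon; Topology=Tue; Chem=Mon; Robotics=Mon; Calculus=Mon; Graphics=Wed; OS=Tue.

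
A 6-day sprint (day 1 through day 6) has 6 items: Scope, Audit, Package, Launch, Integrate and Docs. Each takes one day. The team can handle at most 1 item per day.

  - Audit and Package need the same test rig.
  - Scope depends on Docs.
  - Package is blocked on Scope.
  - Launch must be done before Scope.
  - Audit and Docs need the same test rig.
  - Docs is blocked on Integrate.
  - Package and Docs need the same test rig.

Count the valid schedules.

18

Splitting on Scope: it can be day 4 (6), day 5 (12). Listing each branch's schedules as (Audit, Package, Launch, Integrate, Docs) by day number:
Scope=day 4: (5,6,1,2,3) (5,6,2,1,3) (5,6,3,1,2) (6,5,1,2,3) (6,5,2,1,3) (6,5,3,1,2) — 6.
Scope=day 5: (1,6,2,3,4) (1,6,3,2,4) (1,6,4,2,3) (2,6,1,3,4) (2,6,3,1,4) (2,6,4,1,3) (3,6,1,2,4) (3,6,2,1,4) (3,6,4,1,2) (4,6,1,2,3) (4,6,2,1,3) (4,6,3,1,2) — 12.
Summing: 6 + 12 = 18.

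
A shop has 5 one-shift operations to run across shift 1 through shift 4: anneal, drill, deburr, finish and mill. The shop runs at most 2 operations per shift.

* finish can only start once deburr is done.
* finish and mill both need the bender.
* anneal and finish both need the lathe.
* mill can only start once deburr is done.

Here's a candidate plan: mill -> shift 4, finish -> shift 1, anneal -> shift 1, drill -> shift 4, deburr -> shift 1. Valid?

Invalid. anneal and finish both need the lathe.

mill can only start once deburr is done — holds.
The shop runs at most 2 operations per shift — violated.
finish can only start once deburr is done — violated.
anneal and finish both need the lathe — violated.
finish and mill both need the bender — holds.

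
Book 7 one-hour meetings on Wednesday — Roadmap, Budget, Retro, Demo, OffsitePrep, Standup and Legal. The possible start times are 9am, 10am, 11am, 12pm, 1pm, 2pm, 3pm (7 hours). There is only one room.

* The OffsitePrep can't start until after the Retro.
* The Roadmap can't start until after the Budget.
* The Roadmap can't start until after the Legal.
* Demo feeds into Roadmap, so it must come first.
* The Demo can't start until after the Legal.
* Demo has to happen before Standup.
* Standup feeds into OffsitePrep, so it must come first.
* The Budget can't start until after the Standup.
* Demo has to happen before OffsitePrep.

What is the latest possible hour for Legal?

10am

Downstream work caps Legal at 11am.
Legal at 10am is achievable: Roadmap -> 2pm, Retro -> 9am, Demo -> 11am, Legal -> 10am, Standup -> 12pm, OffsitePrep -> 3pm, Budget -> 1pm.
Nothing later works — the capacity limit rule out every hour after 10am.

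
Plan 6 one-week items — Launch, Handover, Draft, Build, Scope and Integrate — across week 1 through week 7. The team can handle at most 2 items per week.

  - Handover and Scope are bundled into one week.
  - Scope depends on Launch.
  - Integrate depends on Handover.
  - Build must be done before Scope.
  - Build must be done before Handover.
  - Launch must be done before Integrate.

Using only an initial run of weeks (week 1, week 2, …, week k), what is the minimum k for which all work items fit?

3 weeks

The precedence chain requires at least 3 distinct weeks.
With at most 2 per week and 6 work items, at least 3 weeks are needed.
3 works (last occupied week: week 3): for example Scope in week 2, Build in week 1, Draft in week 3, Launch in week 1, Integrate in week 3, Handover in week 2.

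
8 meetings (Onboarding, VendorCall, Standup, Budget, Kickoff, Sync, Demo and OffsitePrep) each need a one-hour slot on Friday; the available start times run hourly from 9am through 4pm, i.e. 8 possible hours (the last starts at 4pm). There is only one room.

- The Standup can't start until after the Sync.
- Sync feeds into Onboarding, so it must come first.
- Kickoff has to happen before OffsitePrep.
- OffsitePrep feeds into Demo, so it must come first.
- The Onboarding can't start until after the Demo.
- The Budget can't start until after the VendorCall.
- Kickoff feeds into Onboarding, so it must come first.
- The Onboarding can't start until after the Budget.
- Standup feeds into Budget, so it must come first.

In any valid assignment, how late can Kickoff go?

Downstream work caps Kickoff at 1pm.
Kickoff at 1pm is achievable: Budget in 12pm; Onboarding in 4pm; Standup in 10am; VendorCall in 11am; Kickoff in 1pm; OffsitePrep in 2pm; Sync in 9am; Demo in 3pm.

1pm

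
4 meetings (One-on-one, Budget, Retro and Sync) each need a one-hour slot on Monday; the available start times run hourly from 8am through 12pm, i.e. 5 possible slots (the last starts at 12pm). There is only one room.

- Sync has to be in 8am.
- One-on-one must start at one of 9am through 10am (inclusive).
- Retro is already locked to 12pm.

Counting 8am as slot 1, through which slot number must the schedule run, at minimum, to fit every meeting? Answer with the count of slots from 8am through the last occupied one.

5

With at most 1 per slot and 4 meetings, at least 4 slots are needed.
Retro can't be placed before 12pm — that is slot 5 counting from 8am — so the schedule must run through at least 5 slots.
5 works (last occupied slot: 12pm): for example Budget -> 10am; One-on-one -> 9am; Retro -> 12pm; Sync -> 8am.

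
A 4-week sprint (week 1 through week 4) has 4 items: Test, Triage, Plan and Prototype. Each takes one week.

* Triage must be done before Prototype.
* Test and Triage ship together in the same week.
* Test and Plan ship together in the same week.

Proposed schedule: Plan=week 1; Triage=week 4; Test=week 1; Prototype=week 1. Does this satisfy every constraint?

Test and Plan ship together in the same week — holds.
Triage must be done before Prototype — violated.
Test and Triage ship together in the same week — violated.

Invalid. Triage must be done before Prototype.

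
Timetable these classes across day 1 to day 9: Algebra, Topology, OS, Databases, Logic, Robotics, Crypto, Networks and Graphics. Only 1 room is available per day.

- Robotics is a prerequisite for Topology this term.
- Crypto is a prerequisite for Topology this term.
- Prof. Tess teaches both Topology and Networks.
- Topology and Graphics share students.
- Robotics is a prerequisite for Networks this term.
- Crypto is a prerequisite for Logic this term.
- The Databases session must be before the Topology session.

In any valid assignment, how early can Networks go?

Precedence pushes Networks to at least day 2.
Networks at day 2 is achievable: Crypto=day 3, Topology=day 5, OS=day 8, Databases=day 4, Logic=day 6, Algebra=day 7, Robotics=day 1, Networks=day 2, Graphics=day 9.

day 2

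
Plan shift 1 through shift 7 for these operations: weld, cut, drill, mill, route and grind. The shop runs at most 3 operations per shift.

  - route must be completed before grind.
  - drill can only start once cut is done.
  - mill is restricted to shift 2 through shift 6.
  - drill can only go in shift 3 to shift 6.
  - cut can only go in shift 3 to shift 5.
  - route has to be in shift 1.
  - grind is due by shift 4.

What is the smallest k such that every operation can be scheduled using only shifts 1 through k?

The precedence chain requires at least 2 distinct shifts.
With at most 3 per shift and 6 operations, at least 2 shifts are needed.
Propagating the time windows through the other constraints, drill can't land before shift 4, so the schedule must run through at least shift 4.
4 works (last occupied shift: shift 4): for example drill in shift 4; cut in shift 3; route in shift 1; mill in shift 2; weld in shift 1; grind in shift 2.

4 shifts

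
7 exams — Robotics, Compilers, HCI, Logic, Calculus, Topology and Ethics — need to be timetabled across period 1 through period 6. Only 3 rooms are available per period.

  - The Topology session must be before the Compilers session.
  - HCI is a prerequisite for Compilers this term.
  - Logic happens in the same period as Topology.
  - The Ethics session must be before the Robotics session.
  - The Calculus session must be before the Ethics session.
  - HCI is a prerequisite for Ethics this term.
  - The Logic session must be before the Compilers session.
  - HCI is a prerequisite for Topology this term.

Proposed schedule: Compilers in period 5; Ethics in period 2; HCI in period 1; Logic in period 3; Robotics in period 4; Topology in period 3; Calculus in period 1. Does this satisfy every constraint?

Logic happens in the same period as Topology — holds.
The Topology session must be before the Compilers session — holds.
The Ethics session must be before the Robotics session — holds.
The Calculus session must be before the Ethics session — holds.
HCI is a prerequisite for Topology this term — holds.
Only 3 rooms are available per period — holds.
HCI is a prerequisite for Compilers this term — holds.
The Logic session must be before the Compilers session — holds.
HCI is a prerequisite for Ethics this term — holds.

Yes, all constraints hold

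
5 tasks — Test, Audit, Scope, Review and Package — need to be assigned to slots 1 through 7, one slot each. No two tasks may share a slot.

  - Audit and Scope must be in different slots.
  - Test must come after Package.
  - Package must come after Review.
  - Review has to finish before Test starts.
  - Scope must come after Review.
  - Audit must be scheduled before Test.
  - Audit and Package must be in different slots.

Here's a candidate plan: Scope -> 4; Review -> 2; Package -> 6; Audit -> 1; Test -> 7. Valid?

Valid

Scope must come after Review — holds.
Audit and Package must be in different slots — holds.
Review has to finish before Test starts — holds.
No two tasks may share a slot — holds.
Audit must be scheduled before Test — holds.
Test must come after Package — holds.
Audit and Scope must be in different slots — holds.
Package must come after Review — holds.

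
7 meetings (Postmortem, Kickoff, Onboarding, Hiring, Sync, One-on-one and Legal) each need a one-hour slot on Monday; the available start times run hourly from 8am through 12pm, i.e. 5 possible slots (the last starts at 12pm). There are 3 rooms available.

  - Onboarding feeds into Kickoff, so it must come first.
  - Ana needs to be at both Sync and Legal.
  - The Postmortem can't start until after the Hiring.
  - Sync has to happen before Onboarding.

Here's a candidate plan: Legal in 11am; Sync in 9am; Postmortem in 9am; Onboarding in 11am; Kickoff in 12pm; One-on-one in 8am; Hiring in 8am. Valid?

Onboarding feeds into Kickoff, so it must come first — holds.
The Postmortem can't start until after the Hiring — holds.
Ana needs to be at both Sync and Legal — holds.
There are 3 rooms available — holds.
Sync has to happen before Onboarding — holds.

Yes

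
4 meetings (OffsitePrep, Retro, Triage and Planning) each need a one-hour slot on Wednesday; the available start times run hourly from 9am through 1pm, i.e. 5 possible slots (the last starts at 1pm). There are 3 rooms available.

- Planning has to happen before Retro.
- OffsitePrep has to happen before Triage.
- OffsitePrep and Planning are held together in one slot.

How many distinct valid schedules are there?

Splitting on OffsitePrep: it can be 9am (16), 10am (9), 11am (4), 12pm (1). Listing each branch's schedules as (Retro, Triage, Planning):
OffsitePrep=9am: (10am,10am,9am) (10am,11am,9am) (10am,12pm,9am) (10am,1pm,9am) (11am,10am,9am) (11am,11am,9am) (11am,12pm,9am) (11am,1pm,9am) (12pm,10am,9am) (12pm,11am,9am) (12pm,12pm,9am) (12pm,1pm,9am) (1pm,10am,9am) (1pm,11am,9am) (1pm,12pm,9am) (1pm,1pm,9am) — 16.
OffsitePrep=10am: (11am,11am,10am) (11am,12pm,10am) (11am,1pm,10am) (12pm,11am,10am) (12pm,12pm,10am) (12pm,1pm,10am) (1pm,11am,10am) (1pm,12pm,10am) (1pm,1pm,10am) — 9.
OffsitePrep=11am: (12pm,12pm,11am) (12pm,1pm,11am) (1pm,12pm,11am) (1pm,1pm,11am) — 4.
OffsitePrep=12pm: (1pm,1pm,12pm) — 1.
Summing: 16 + 9 + 4 + 1 = 30.

30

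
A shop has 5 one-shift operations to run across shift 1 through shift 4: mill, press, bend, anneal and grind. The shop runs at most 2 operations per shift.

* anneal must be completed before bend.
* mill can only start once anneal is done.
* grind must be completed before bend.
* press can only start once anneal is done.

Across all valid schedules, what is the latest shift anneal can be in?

shift 2

Downstream work caps anneal at shift 3.
anneal at shift 2 is achievable: bend in shift 3, press in shift 4, mill in shift 3, grind in shift 1, anneal in shift 2.
Nothing later works — the capacity limit rule out every shift after shift 2.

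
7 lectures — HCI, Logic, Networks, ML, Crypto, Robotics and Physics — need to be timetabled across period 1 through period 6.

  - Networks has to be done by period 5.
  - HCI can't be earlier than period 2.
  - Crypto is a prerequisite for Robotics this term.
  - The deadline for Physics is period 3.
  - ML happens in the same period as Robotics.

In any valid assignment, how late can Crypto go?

Downstream work caps Crypto at period 5.
Crypto at period 5 is achievable: ML -> period 6, Crypto -> period 5, Physics -> period 1, Networks -> period 1, Robotics -> period 6, HCI -> period 2, Logic -> period 1.

period 5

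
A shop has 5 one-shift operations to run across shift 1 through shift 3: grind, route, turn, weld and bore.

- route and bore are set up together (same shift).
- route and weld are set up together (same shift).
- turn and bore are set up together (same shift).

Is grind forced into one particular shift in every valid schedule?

No

grind can be shift 1 (e.g. bore in shift 1, turn in shift 1, grind in shift 1, weld in shift 1, route in shift 1) or shift 2 (e.g. bore=shift 1; turn=shift 1; route=shift 1; weld=shift 1; grind=shift 2).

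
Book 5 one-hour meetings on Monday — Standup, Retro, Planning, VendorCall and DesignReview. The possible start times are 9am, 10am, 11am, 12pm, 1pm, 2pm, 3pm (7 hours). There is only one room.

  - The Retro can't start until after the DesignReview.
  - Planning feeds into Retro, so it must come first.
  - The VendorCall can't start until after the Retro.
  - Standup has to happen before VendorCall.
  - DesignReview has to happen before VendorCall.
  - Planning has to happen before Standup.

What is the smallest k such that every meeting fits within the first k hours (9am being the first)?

The precedence chain requires at least 3 distinct hours.
With at most 1 per hour and 5 meetings, at least 5 hours are needed.
5 works (last occupied hour: 1pm): for example Planning in 9am; Retro in 11am; Standup in 12pm; DesignReview in 10am; VendorCall in 1pm.

5 hours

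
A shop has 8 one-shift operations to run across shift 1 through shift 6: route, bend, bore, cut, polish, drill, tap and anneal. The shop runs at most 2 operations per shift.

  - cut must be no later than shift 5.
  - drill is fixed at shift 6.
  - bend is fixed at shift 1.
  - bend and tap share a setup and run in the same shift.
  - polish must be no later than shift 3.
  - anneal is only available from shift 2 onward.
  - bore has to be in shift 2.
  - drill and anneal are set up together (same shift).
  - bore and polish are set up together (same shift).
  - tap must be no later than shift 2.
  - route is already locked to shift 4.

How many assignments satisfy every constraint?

Enumerating: polish -> shift 2; route -> shift 4; bend -> shift 1; tap -> shift 1; bore -> shift 2; anneal -> shift 6; drill -> shift 6; cut -> shift 3 | bore=shift 2, tap=shift 1, route=shift 4, anneal=shift 6, cut=shift 4, bend=shift 1, polish=shift 2, drill=shift 6 | drill -> shift 6, polish -> shift 2, tap -> shift 1, route -> shift 4, bend -> shift 1, cut -> shift 5, anneal -> shift 6, bore -> shift 2.

3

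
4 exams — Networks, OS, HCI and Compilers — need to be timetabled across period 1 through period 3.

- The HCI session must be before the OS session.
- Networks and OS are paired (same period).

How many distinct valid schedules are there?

Splitting on Networks: it can be period 2 (3), period 3 (6). Listing each branch's schedules as (OS, HCI, Compilers) by period number:
Networks=period 2: (2,1,1) (2,1,2) (2,1,3) — 3.
Networks=period 3: (3,1,1) (3,1,2) (3,1,3) (3,2,1) (3,2,2) (3,2,3) — 6.
Summing: 3 + 6 = 9.

9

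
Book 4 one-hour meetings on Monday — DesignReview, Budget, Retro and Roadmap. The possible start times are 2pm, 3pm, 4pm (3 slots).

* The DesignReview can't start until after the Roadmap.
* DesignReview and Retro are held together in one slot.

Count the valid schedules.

Splitting on DesignReview: it can be 3pm (3), 4pm (6). Listing each branch's schedules as (Budget, Retro, Roadmap):
DesignReview=3pm: (2pm,3pm,2pm) (3pm,3pm,2pm) (4pm,3pm,2pm) — 3.
DesignReview=4pm: (2pm,4pm,2pm) (2pm,4pm,3pm) (3pm,4pm,2pm) (3pm,4pm,3pm) (4pm,4pm,2pm) (4pm,4pm,3pm) — 6.
Summing: 3 + 6 = 9.

9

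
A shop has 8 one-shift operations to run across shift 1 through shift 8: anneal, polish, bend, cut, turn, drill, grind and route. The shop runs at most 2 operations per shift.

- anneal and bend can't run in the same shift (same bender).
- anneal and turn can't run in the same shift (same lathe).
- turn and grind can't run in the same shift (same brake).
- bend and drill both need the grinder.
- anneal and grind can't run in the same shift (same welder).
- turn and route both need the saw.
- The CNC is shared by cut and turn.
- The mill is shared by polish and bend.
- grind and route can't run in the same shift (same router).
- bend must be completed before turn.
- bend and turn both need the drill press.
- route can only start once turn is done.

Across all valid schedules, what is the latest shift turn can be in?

Precedence pushes turn to at least shift 2; downstream work caps turn at shift 7.
turn at shift 7 is achievable: grind=shift 3; polish=shift 2; route=shift 8; turn=shift 7; bend=shift 1; cut=shift 1; anneal=shift 2; drill=shift 3.

shift 7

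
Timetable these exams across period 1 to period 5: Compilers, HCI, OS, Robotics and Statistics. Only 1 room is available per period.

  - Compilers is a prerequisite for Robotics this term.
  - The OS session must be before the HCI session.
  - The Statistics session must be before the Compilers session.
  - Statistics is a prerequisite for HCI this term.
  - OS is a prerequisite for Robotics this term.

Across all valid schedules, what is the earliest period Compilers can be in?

period 2

Precedence pushes Compilers to at least period 2; downstream work caps Compilers at period 4.
Compilers at period 2 is achievable: HCI -> period 4; Robotics -> period 5; Compilers -> period 2; OS -> period 3; Statistics -> period 1.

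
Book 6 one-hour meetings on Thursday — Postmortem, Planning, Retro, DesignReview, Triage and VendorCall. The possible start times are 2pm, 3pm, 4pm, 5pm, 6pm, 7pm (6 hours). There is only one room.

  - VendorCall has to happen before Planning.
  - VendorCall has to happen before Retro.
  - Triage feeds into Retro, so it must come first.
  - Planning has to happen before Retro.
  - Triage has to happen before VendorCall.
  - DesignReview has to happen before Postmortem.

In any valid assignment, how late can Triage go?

4pm

Downstream work caps Triage at 4pm.
Triage at 4pm is achievable: Triage -> 4pm, DesignReview -> 2pm, Retro -> 7pm, VendorCall -> 5pm, Planning -> 6pm, Postmortem -> 3pm.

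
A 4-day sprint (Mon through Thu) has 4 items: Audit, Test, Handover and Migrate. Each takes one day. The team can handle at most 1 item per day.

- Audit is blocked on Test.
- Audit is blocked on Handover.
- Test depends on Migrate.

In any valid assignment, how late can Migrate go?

Downstream work caps Migrate at Tue.
Migrate at Tue is achievable: Audit=Thu; Test=Wed; Handover=Mon; Migrate=Tue.

Tue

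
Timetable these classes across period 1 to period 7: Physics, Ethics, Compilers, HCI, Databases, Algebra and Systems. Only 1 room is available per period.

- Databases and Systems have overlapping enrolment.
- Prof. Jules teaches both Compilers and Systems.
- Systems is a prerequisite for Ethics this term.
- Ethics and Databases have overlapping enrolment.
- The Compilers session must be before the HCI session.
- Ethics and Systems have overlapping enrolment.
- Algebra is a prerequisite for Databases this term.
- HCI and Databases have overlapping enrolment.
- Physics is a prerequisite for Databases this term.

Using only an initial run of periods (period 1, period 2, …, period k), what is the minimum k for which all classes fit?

7 periods

The precedence chain requires at least 2 distinct periods.
With at most 1 per period and 7 classes, at least 7 periods are needed.
7 works (last occupied period: period 7): for example Systems=period 4; Physics=period 1; Algebra=period 2; HCI=period 7; Ethics=period 5; Databases=period 3; Compilers=period 6.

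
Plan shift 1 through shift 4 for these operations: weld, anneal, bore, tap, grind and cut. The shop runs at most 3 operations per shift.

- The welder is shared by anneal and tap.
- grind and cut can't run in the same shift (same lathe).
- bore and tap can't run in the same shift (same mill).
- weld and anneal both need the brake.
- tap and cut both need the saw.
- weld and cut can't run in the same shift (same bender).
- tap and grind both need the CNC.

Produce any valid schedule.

grind=shift 1, tap=shift 3, bore=shift 1, anneal=shift 2, weld=shift 1, cut=shift 2

Checking: tap(shift 3) != cut(shift 2); weld(shift 1) != cut(shift 2); anneal(shift 2) != tap(shift 3); weld(shift 1) != anneal(shift 2); bore(shift 1) != tap(shift 3); grind(shift 1) != cut(shift 2); tap(shift 3) != grind(shift 1); max 3 per shift (cap 3).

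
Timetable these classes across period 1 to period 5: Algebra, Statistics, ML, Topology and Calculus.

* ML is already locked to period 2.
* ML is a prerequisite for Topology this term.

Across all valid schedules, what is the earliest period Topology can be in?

period 3

Precedence pushes Topology to at least period 3.
Topology at period 3 is achievable: Algebra -> period 1, Topology -> period 3, Statistics -> period 1, ML -> period 2, Calculus -> period 1.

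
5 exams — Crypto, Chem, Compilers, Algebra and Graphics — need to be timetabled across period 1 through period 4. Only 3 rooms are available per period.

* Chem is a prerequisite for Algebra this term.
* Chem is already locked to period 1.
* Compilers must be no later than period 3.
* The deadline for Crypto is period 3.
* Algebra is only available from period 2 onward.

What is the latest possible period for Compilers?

period 3

Compilers's own window allows nothing later than period 3.
Compilers at period 3 is achievable: Chem -> period 1; Compilers -> period 3; Crypto -> period 1; Graphics -> period 1; Algebra -> period 2.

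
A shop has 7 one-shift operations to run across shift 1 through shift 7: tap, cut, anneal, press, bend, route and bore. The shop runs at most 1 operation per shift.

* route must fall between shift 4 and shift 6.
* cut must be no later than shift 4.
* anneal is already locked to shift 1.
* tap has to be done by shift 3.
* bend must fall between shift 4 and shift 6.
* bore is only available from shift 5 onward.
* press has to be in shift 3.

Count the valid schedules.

2

Enumerating: press in shift 3; bore in shift 7; anneal in shift 1; bend in shift 5; route in shift 6; cut in shift 4; tap in shift 2 | tap=shift 2; cut=shift 4; bore=shift 7; press=shift 3; route=shift 5; anneal=shift 1; bend=shift 6.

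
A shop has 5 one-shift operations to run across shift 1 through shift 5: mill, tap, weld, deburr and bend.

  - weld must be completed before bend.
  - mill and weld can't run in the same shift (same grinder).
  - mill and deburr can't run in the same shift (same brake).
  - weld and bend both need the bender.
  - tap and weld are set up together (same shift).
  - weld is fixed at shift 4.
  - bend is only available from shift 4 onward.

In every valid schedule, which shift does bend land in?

bend's window is shift 4–shift 5.
weld is fixed at shift 4, and bend can't share a shift with weld.
So bend must be shift 5.

shift 5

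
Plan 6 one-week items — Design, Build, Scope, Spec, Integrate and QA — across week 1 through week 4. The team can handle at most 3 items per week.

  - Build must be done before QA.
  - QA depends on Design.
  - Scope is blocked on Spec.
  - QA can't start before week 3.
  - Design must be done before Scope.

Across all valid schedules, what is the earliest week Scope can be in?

week 2

Precedence pushes Scope to at least week 2.
Scope at week 2 is achievable: Integrate in week 2, QA in week 3, Build in week 1, Scope in week 2, Spec in week 1, Design in week 1.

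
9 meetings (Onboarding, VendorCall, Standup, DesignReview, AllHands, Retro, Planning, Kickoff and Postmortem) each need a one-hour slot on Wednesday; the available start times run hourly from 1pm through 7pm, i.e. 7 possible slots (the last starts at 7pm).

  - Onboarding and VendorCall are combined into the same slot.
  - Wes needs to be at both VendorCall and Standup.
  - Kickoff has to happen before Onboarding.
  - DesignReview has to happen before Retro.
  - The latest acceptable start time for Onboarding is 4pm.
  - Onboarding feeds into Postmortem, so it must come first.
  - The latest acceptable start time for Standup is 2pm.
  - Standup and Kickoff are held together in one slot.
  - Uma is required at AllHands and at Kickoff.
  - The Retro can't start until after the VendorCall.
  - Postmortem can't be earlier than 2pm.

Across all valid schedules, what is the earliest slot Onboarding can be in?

2pm

Precedence pushes Onboarding to at least 2pm; Onboarding's own window allows nothing later than 4pm.
Onboarding at 2pm is achievable: DesignReview=1pm; AllHands=2pm; Onboarding=2pm; Postmortem=3pm; VendorCall=2pm; Planning=1pm; Kickoff=1pm; Retro=3pm; Standup=1pm.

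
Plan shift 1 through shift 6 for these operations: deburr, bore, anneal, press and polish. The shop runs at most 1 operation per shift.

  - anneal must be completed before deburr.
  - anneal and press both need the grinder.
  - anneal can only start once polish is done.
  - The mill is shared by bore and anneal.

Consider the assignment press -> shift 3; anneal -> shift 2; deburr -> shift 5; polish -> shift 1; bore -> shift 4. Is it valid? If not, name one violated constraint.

Yes, all constraints hold

anneal and press both need the grinder — holds.
anneal must be completed before deburr — holds.
The mill is shared by bore and anneal — holds.
anneal can only start once polish is done — holds.
The shop runs at most 1 operation per shift — holds.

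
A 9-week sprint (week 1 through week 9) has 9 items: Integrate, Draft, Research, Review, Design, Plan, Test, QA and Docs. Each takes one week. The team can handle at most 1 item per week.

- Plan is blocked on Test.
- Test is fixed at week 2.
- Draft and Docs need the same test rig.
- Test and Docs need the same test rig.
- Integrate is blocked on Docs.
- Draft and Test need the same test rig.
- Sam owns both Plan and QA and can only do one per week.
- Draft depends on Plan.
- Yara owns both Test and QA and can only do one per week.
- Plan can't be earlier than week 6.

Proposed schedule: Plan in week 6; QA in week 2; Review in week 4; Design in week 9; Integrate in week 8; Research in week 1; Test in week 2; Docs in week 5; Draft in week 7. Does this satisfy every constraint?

Draft and Test need the same test rig — holds.
Plan is blocked on Test — holds.
The team can handle at most 1 item per week — violated.
Draft depends on Plan — holds.
Test is fixed at week 2 — holds.
Test and Docs need the same test rig — holds.
Draft and Docs need the same test rig — holds.
Sam owns both Plan and QA and can only do one per week — holds.
Plan can't be earlier than week 6 — holds.
Integrate is blocked on Docs — holds.
Yara owns both Test and QA and can only do one per week — violated.

No — it violates: Yara owns both Test and QA and can only do one per week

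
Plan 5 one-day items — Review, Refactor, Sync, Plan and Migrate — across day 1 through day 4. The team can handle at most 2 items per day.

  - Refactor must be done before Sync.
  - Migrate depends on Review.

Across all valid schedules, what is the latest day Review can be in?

Downstream work caps Review at day 3.
Review at day 3 is achievable: Review -> day 3; Plan -> day 1; Refactor -> day 1; Migrate -> day 4; Sync -> day 2.

day 3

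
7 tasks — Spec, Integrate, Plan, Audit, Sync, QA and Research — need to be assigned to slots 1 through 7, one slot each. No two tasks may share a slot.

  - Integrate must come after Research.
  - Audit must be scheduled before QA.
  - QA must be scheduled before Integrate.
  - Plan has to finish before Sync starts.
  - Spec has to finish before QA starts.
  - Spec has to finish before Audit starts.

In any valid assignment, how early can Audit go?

Precedence pushes Audit to at least 2; downstream work caps Audit at 5.
Audit at 2 is achievable: Spec=1, Audit=2, QA=3, Research=4, Plan=6, Sync=7, Integrate=5.

2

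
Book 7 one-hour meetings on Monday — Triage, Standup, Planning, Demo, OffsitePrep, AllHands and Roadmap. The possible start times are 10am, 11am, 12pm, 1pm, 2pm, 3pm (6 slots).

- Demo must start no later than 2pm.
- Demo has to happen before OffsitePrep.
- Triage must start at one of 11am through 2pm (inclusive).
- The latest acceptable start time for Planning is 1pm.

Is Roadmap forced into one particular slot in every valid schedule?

No

Roadmap can be 10am (e.g. Demo -> 10am; AllHands -> 10am; OffsitePrep -> 11am; Standup -> 10am; Planning -> 10am; Roadmap -> 10am; Triage -> 11am) or 11am (e.g. Standup in 10am, OffsitePrep in 11am, AllHands in 10am, Triage in 11am, Roadmap in 11am, Planning in 10am, Demo in 10am).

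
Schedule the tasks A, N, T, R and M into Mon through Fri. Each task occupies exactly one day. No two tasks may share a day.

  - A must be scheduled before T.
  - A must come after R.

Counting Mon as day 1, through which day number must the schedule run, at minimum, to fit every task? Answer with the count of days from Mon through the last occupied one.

The precedence chain requires at least 3 distinct days.
With at most 1 per day and 5 tasks, at least 5 days are needed.
5 works (last occupied day: Fri): for example T in Wed, M in Fri, N in Thu, A in Tue, R in Mon.

5 days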